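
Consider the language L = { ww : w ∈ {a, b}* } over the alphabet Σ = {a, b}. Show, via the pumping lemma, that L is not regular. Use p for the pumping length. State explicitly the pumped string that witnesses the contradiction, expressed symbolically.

Suppose for contradiction that L is regular, and let p be the pumping length.
Take w = a^p b^p a^p b^p = uu where u = a^pb^p; then w ∈ L and |w| = 4p ≥ p.
By the pumping lemma, w = xyz with |xy| ≤ p and y is nonempty.
Since the first p symbols of w are all a's and |xy| ≤ p, y lies entirely in the leading a-block: y = a^k for some k with 1 ≤ k ≤ p.
Pump with i = 2: xy^2z = a^{p+k} b^p a^p b^p, of length 4p+k. Suppose this equals vv. The string starts with a and ends with b, so v does too; thus the boundary between the two copies of v is a b→a transition. There is exactly one such transition, at position 2p+k, so |v| = 2p+k and |vv| = 4p+2k ≠ 4p+k since k ≥ 1. So xy^2z ∉ L.
This contradicts the pumping lemma, so L is not regular.

a^{p+k} b^p a^p b^p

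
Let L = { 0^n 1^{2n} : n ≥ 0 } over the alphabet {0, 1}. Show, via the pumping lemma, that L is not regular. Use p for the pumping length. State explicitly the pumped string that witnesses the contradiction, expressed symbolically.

Toward a contradiction, assume L is regular with pumping length p.
Let w = 0^p 1^{2p} ∈ L; note |w| = 3p ≥ p.
Write w = xyz as guaranteed by the lemma, with |xy| ≤ p and y is nonempty.
Because |xy| ≤ p and w begins with p copies of 0, we have y = 0^k with 1 ≤ k ≤ p.
Pump with i = 2: xy^2z = 0^{p+k} 1^{2p}. For this to lie in L we would need 2p = 2(p+k), which forces k = 0. But k ≥ 1, so xy^2z ∉ L.
Contradiction. Therefore L is not regular.

0^{p+k} 1^{2p}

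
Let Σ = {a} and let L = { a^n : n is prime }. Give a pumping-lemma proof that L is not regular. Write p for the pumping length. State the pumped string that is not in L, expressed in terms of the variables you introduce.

Toward a contradiction, assume L is regular with pumping length p.
Let q be a prime with q ≥ p+2 (infinitely many primes exist), and take w = a^q ∈ L with |w| = q ≥ p.
By the pumping lemma, w = xyz with |xy| ≤ p and y is nonempty.
Then y = a^k for some k with 1 ≤ k ≤ p.
Since 1 ≤ k ≤ p, |xz| = q-k. Pump with i = q+1: |xy^{q+1}z| = (q-k)+(q+1)k = q+qk = q(1+k), which is composite (both factors ≥ 2). So xy^{q+1}z = a^{q(1+k)} ∉ L.
Contradiction. Therefore L is not regular.

a^{q(1+k)}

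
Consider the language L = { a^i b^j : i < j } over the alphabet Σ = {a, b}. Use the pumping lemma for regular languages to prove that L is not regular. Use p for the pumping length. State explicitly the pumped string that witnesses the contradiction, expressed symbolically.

Assume L is regular; let p be its pumping constant.
Choose w = a^p b^{p+1} ∈ L, with |w| = 2p+1 ≥ p.
By the pumping lemma, w = xyz with |xy| ≤ p and |y| ≥ 1.
Since the first p symbols of w are all a's and |xy| ≤ p, y lies entirely in the leading a-block: y = a^k for some k with 1 ≤ k ≤ p.
Consider xy^2z = a^{p+k} b^{p+1}. Since k ≥ 1, the a-count p+k is at least p+1, so i < j fails; thus xy^2z ∉ L.
This is a contradiction; hence L is not regular.

a^{p+k} b^{p+1}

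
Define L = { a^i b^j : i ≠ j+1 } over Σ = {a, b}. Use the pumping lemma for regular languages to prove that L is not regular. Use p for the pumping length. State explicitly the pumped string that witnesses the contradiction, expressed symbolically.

Assume L is regular; let p be its pumping constant.
Choose w = a^p b^{p+p!-1}. Since p ≠ (p+p!-1)+1 = p+p!, w ∈ L; and |w| ≥ p.
By the pumping lemma, w = xyz with |xy| ≤ p and |y| ≥ 1.
Since the first p symbols of w are all a's and |xy| ≤ p, y lies entirely in the leading a-block: y = a^k for some k with 1 ≤ k ≤ p.
Since 1 ≤ k ≤ p, k divides p!; set t = 1 + p!/k. Then xy^t z has p + (p!/k)·k = p + p! copies of a. Now the a-count is p+p! and (b-count)+1 = (p+p!-1)+1 = p+p!, so i ≠ j+1 fails. So xy^t z = a^{p+p!} b^{p+p!-1} ∉ L.
This is a contradiction; hence L is not regular.

a^{p+p!} b^{p+p!-1}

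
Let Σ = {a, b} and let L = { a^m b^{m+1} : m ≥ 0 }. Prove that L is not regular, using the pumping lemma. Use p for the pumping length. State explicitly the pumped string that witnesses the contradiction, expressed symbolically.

Suppose for contradiction that L is regular, and let p be the pumping length.
Let w = a^p b^{p+1} ∈ L; note |w| = 2p+1 ≥ p.
By the pumping lemma, w = xyz with |xy| ≤ p and y is nonempty.
The first p characters of w are a's, so xy (and hence y) consists only of a's. Write y = a^k, 1 ≤ k ≤ p.
Pump with i = 2: xy^2z = a^{p+k} b^{p+1}. For this to lie in L we would need p+1 = (p+k)+1, which forces k = 0. But k ≥ 1, so xy^2z ∉ L.
This contradicts the pumping lemma, so L is not regular.

a^{p+k} b^{p+1}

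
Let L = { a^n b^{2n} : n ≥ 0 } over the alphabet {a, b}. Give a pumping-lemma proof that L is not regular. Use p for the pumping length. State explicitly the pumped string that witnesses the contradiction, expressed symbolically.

Toward a contradiction, assume L is regular with pumping length p.
Let w = a^p b^{2p} ∈ L; note |w| = 3p ≥ p.
Write w = xyz as guaranteed by the lemma, with |xy| ≤ p and y is nonempty.
The first p characters of w are a's, so xy (and hence y) consists only of a's. Write y = a^k, 1 ≤ k ≤ p.
Pump with i = 2: xy^2z = a^{p+k} b^{2p}. For this to lie in L we would need 2p = 2(p+k), which forces k = 0. But k ≥ 1, so xy^2z ∉ L.
This contradicts the pumping lemma, so L is not regular.

a^{p+k} b^{2p}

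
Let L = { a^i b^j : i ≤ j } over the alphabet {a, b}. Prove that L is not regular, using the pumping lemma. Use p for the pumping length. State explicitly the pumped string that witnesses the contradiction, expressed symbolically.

a^{p+k} b^p

Suppose for contradiction that L is regular, and let p be the pumping length.
Choose w = a^p b^p ∈ L, with |w| = 2p ≥ p.
The pumping lemma gives a decomposition w = xyz where |xy| ≤ p and |y| > 0.
Because |xy| ≤ p and w begins with p copies of a, we have y = a^k with 1 ≤ k ≤ p.
Consider xy^2z = a^{p+k} b^p. Since k ≥ 1, the a-count p+k exceeds the b-count p, so i ≤ j fails; thus xy^2z ∉ L.
This contradicts the pumping lemma, so L is not regular.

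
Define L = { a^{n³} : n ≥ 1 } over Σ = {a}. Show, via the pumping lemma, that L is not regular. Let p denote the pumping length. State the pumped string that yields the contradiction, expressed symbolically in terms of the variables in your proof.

a^{p³+k}

Toward a contradiction, assume L is regular with pumping length p.
Take w = a^{p³} ∈ L with |w| = p³ ≥ p.
The pumping lemma gives a decomposition w = xyz where |xy| ≤ p and |y| > 0.
Then y = a^k for some k with 1 ≤ k ≤ p.
Pump with i = 2: xy^2z = a^{p³+k}. Since 1 ≤ k ≤ p, p³ < p³+k ≤ p³+p < p³+3p²+3p+1 = (p+1)³, so p³+k is not a perfect cube. So xy^2z ∉ L.
This is a contradiction; hence L is not regular.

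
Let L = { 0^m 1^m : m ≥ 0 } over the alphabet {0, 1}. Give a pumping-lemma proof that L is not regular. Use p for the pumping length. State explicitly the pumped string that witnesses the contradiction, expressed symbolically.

Assume L is regular; let p be its pumping constant.
Take w = 0^p 1^p. Then w ∈ L and |w| = 2p ≥ p.
Write w = xyz as guaranteed by the lemma, with |xy| ≤ p and |y| ≥ 1.
Because |xy| ≤ p and w begins with p copies of 0, we have y = 0^k with 1 ≤ k ≤ p.
Pump with i = 2: xy^2z = 0^{p+k} 1^p. For this to lie in L we would need p = p+k, which forces k = 0. But k ≥ 1, so xy^2z ∉ L.
This contradicts the pumping lemma, so L is not regular.

0^{p+k} 1^p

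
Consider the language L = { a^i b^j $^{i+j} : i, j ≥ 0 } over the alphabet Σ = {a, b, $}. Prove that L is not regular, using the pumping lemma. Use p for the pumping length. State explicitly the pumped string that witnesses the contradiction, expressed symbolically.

Assume L is regular. Let p be the pumping length given by the pumping lemma.
Take w = a^p b^p $^{2p} ∈ L (with i=j=p, i+j=2p), |w| = 4p ≥ p.
The pumping lemma gives a decomposition w = xyz where |xy| ≤ p and |y| ≥ 1.
The first p characters of w are a's, so xy (and hence y) consists only of a's. Write y = a^k, 1 ≤ k ≤ p.
Consider xy^2z = a^{p+k} b^p $^{2p}. Now the a- and b-counts sum to 2p+k, but the $-count is 2p ≠ 2p+k. So xy^2z ∉ L.
This contradicts the pumping lemma, so L is not regular.

a^{p+k} b^p $^{2p}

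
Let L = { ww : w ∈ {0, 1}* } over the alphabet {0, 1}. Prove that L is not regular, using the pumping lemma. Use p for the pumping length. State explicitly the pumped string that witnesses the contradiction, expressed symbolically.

0^{p+k} 1^p 0^p 1^p

Assume L is regular. Let p be the pumping length given by the pumping lemma.
Take w = 0^p 1^p 0^p 1^p = uu where u = 0^p1^p; then w ∈ L and |w| = 4p ≥ p.
Write w = xyz as guaranteed by the lemma, with |xy| ≤ p and |y| ≥ 1.
The first p characters of w are 0's, so xy (and hence y) consists only of 0's. Write y = 0^k, 1 ≤ k ≤ p.
Pump with i = 2: xy^2z = 0^{p+k} 1^p 0^p 1^p, of length 4p+k. Suppose this equals vv. The string starts with 0 and ends with 1, so v does too; thus the boundary between the two copies of v is a 1→0 transition. There is exactly one such transition, at position 2p+k, so |v| = 2p+k and |vv| = 4p+2k ≠ 4p+k since k ≥ 1. So xy^2z ∉ L.
This is a contradiction; hence L is not regular.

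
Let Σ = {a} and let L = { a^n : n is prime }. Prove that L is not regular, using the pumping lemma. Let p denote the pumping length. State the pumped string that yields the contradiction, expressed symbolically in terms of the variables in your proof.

Assume L is regular. Let p be the pumping length given by the pumping lemma.
Let q be a prime with q ≥ p+2 (infinitely many primes exist), and take w = a^q ∈ L with |w| = q ≥ p.
By the pumping lemma, w = xyz with |xy| ≤ p and |y| ≥ 1.
Then y = a^k for some k with 1 ≤ k ≤ p.
Since 1 ≤ k ≤ p, |xz| = q-k. Pump with i = q+1: |xy^{q+1}z| = (q-k)+(q+1)k = q+qk = q(1+k), which is composite (both factors ≥ 2). So xy^{q+1}z = a^{q(1+k)} ∉ L.
This contradicts the pumping lemma, so L is not regular.

a^{q(1+k)}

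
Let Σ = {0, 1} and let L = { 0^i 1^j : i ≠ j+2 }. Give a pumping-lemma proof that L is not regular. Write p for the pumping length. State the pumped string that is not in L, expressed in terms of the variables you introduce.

0^{p+p!} 1^{p+p!-2}

Suppose for contradiction that L is regular, and let p be the pumping length.
Choose w = 0^p 1^{p+p!-2}. Since p ≠ (p+p!-2)+2 = p+p!, w ∈ L; and |w| ≥ p.
Write w = xyz as guaranteed by the lemma, with |xy| ≤ p and y is nonempty.
The first p characters of w are 0's, so xy (and hence y) consists only of 0's. Write y = 0^k, 1 ≤ k ≤ p.
Since 1 ≤ k ≤ p, k divides p!; set t = 1 + p!/k. Then xy^t z has p + (p!/k)·k = p + p! copies of 0. Now the 0-count is p+p! and (1-count)+2 = (p+p!-2)+2 = p+p!, so i ≠ j+2 fails. So xy^t z = 0^{p+p!} 1^{p+p!-2} ∉ L.
This contradicts the pumping lemma, so L is not regular.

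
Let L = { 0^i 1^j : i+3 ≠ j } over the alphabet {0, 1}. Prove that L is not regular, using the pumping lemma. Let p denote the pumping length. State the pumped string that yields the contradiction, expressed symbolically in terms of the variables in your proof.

Toward a contradiction, assume L is regular with pumping length p.
Choose w = 0^p 1^{p+p!+3}. Since p ≠ (p+p!+3)-3 = p+p!, w ∈ L; and |w| ≥ p.
Write w = xyz as guaranteed by the lemma, with |xy| ≤ p and |y| > 0.
The first p characters of w are 0's, so xy (and hence y) consists only of 0's. Write y = 0^k, 1 ≤ k ≤ p.
Since 1 ≤ k ≤ p, k divides p!; set t = 1 + p!/k. Then xy^t z has p + (p!/k)·k = p + p! copies of 0. Now the 0-count is p+p! and (1-count)-3 = (p+p!+3)-3 = p+p!, so i+3 ≠ j fails. So xy^t z = 0^{p+p!} 1^{p+p!+3} ∉ L.
This contradicts the pumping lemma, so L is not regular.

0^{p+p!} 1^{p+p!+3}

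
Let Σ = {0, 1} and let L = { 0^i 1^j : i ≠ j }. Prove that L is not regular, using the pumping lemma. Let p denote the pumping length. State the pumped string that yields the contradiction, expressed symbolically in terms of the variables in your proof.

Assume L is regular. Let p be the pumping length given by the pumping lemma.
Choose w = 0^p 1^{p+p!}. Since p ≠ p+p!, w ∈ L; and |w| ≥ p.
By the pumping lemma, w = xyz with |xy| ≤ p and |y| ≥ 1.
Because |xy| ≤ p and w begins with p copies of 0, we have y = 0^k with 1 ≤ k ≤ p.
Since 1 ≤ k ≤ p, k divides p!; set t = 1 + p!/k. Then xy^t z has p + (p!/k)·k = p + p! copies of 0. Now the 0-count equals the 1-count, so i ≠ j fails. So xy^t z = 0^{p+p!} 1^{p+p!} ∉ L.
This is a contradiction; hence L is not regular.

0^{p+p!} 1^{p+p!}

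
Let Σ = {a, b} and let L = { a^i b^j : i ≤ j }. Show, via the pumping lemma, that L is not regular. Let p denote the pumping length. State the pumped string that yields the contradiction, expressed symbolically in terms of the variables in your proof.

Assume L is regular; let p be its pumping constant.
Choose w = a^p b^p ∈ L, with |w| = 2p ≥ p.
By the pumping lemma, w = xyz with |xy| ≤ p and y is nonempty.
The first p characters of w are a's, so xy (and hence y) consists only of a's. Write y = a^k, 1 ≤ k ≤ p.
Consider xy^2z = a^{p+k} b^p. Since k ≥ 1, the a-count p+k exceeds the b-count p, so i ≤ j fails; thus xy^2z ∉ L.
This is a contradiction; hence L is not regular.

a^{p+k} b^p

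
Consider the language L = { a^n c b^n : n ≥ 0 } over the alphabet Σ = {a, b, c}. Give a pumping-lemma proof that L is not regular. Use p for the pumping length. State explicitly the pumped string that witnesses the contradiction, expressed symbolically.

a^{p+k} c b^p

Assume L is regular. Let p be the pumping length given by the pumping lemma.
Take w = a^p c b^p ∈ L with |w| = 2p+1 ≥ p.
The pumping lemma gives a decomposition w = xyz where |xy| ≤ p and |y| > 0.
The first p characters of w are a's, so xy (and hence y) consists only of a's. Write y = a^k, 1 ≤ k ≤ p.
Pump with i = 2: xy^2z = a^{p+k} c b^p, which would require p+k = p. But k ≥ 1, so xy^2z ∉ L.
This contradicts the pumping lemma, so L is not regular.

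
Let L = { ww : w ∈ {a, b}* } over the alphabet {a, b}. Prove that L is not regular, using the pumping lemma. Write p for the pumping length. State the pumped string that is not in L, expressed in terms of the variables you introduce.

a^{p+k} b^p a^p b^p

Toward a contradiction, assume L is regular with pumping length p.
Take w = a^p b^p a^p b^p = uu where u = a^pb^p; then w ∈ L and |w| = 4p ≥ p.
By the pumping lemma, w = xyz with |xy| ≤ p and y is nonempty.
The first p characters of w are a's, so xy (and hence y) consists only of a's. Write y = a^k, 1 ≤ k ≤ p.
Pump with i = 2: xy^2z = a^{p+k} b^p a^p b^p, of length 4p+k. Suppose this equals vv. The string starts with a and ends with b, so v does too; thus the boundary between the two copies of v is a b→a transition. There is exactly one such transition, at position 2p+k, so |v| = 2p+k and |vv| = 4p+2k ≠ 4p+k since k ≥ 1. So xy^2z ∉ L.
This contradicts the pumping lemma, so L is not regular.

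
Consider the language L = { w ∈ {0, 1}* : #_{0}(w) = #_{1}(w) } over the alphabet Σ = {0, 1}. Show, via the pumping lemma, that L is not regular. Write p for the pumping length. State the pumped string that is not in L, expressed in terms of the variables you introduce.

Assume L is regular; let p be its pumping constant.
Choose w = 0^p 1^p ∈ L with |w| = 2p ≥ p.
The pumping lemma gives a decomposition w = xyz where |xy| ≤ p and |y| ≥ 1.
Since the first p symbols of w are all 0's and |xy| ≤ p, y lies entirely in the leading 0-block: y = 0^k for some k with 1 ≤ k ≤ p.
Pump with i = 2: xy^2z = 0^{p+k} 1^p has p+k occurrences of 0 but only p of 1. Since k ≥ 1 the counts differ, so xy^2z ∉ L.
This is a contradiction; hence L is not regular.

0^{p+k} 1^p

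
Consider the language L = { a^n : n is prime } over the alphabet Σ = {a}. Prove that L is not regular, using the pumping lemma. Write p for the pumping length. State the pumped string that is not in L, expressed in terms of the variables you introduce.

Suppose for contradiction that L is regular, and let p be the pumping length.
Let q be a prime with q ≥ p+2 (infinitely many primes exist), and take w = a^q ∈ L with |w| = q ≥ p.
The pumping lemma gives a decomposition w = xyz where |xy| ≤ p and |y| > 0.
Then y = a^k for some k with 1 ≤ k ≤ p.
Since 1 ≤ k ≤ p, |xz| = q-k. Pump with i = q+1: |xy^{q+1}z| = (q-k)+(q+1)k = q+qk = q(1+k), which is composite (both factors ≥ 2). So xy^{q+1}z = a^{q(1+k)} ∉ L.
This contradicts the pumping lemma, so L is not regular.

a^{q(1+k)}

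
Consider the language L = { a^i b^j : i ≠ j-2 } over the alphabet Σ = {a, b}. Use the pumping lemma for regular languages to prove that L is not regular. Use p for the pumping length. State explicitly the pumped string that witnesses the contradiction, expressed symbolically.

Assume L is regular; let p be its pumping constant.
Choose w = a^p b^{p+p!+2}. Since p ≠ (p+p!+2)-2 = p+p!, w ∈ L; and |w| ≥ p.
The pumping lemma gives a decomposition w = xyz where |xy| ≤ p and y is nonempty.
Since the first p symbols of w are all a's and |xy| ≤ p, y lies entirely in the leading a-block: y = a^k for some k with 1 ≤ k ≤ p.
Since 1 ≤ k ≤ p, k divides p!; set t = 1 + p!/k. Then xy^t z has p + (p!/k)·k = p + p! copies of a. Now the a-count is p+p! and (b-count)-2 = (p+p!+2)-2 = p+p!, so i ≠ j-2 fails. So xy^t z = a^{p+p!} b^{p+p!+2} ∉ L.
This is a contradiction; hence L is not regular.

a^{p+p!} b^{p+p!+2}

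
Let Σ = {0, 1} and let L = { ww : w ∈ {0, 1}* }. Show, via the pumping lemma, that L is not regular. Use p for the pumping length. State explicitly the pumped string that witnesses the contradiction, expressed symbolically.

0^{p+k} 1^p 0^p 1^p

Toward a contradiction, assume L is regular with pumping length p.
Take w = 0^p 1^p 0^p 1^p = uu where u = 0^p1^p; then w ∈ L and |w| = 4p ≥ p.
By the pumping lemma, w = xyz with |xy| ≤ p and y is nonempty.
The first p characters of w are 0's, so xy (and hence y) consists only of 0's. Write y = 0^k, 1 ≤ k ≤ p.
Pump with i = 2: xy^2z = 0^{p+k} 1^p 0^p 1^p, of length 4p+k. Suppose this equals vv. The string starts with 0 and ends with 1, so v does too; thus the boundary between the two copies of v is a 1→0 transition. There is exactly one such transition, at position 2p+k, so |v| = 2p+k and |vv| = 4p+2k ≠ 4p+k since k ≥ 1. So xy^2z ∉ L.
This contradicts the pumping lemma, so L is not regular.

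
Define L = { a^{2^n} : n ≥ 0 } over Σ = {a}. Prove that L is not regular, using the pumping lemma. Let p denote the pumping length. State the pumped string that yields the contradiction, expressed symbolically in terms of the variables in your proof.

a^{2^p+k}

Suppose for contradiction that L is regular, and let p be the pumping length.
Take w = a^{2^p} ∈ L with |w| = 2^p ≥ p.
The pumping lemma gives a decomposition w = xyz where |xy| ≤ p and |y| > 0.
Then y = a^k for some k with 1 ≤ k ≤ p.
Pump with i = 2: xy^2z = a^{2^p+k}. Since 1 ≤ k ≤ p < 2^p, we have 2^p < 2^p+k < 2^{p+1}, so 2^p+k is not a power of 2. So xy^2z ∉ L.
This contradicts the pumping lemma, so L is not regular.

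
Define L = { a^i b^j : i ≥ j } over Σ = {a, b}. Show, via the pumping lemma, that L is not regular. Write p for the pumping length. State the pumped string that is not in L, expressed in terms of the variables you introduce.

Suppose for contradiction that L is regular, and let p be the pumping length.
Choose w = a^p b^p ∈ L, with |w| = 2p ≥ p.
By the pumping lemma, w = xyz with |xy| ≤ p and y is nonempty.
The first p characters of w are a's, so xy (and hence y) consists only of a's. Write y = a^k, 1 ≤ k ≤ p.
Consider xy^0z = xz = a^{p-k} b^p. Since k ≥ 1, the a-count p-k is less than p, so i ≥ j fails; thus xz ∉ L.
This is a contradiction; hence L is not regular.

a^{p-k} b^p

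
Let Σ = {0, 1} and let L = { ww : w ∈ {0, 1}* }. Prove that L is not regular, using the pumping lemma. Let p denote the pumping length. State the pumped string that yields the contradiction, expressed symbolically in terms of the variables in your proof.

0^{p+k} 1^p 0^p 1^p

Toward a contradiction, assume L is regular with pumping length p.
Take w = 0^p 1^p 0^p 1^p = uu where u = 0^p1^p; then w ∈ L and |w| = 4p ≥ p.
By the pumping lemma, w = xyz with |xy| ≤ p and y is nonempty.
Since the first p symbols of w are all 0's and |xy| ≤ p, y lies entirely in the leading 0-block: y = 0^k for some k with 1 ≤ k ≤ p.
Pump with i = 2: xy^2z = 0^{p+k} 1^p 0^p 1^p, of length 4p+k. Suppose this equals vv. The string starts with 0 and ends with 1, so v does too; thus the boundary between the two copies of v is a 1→0 transition. There is exactly one such transition, at position 2p+k, so |v| = 2p+k and |vv| = 4p+2k ≠ 4p+k since k ≥ 1. So xy^2z ∉ L.
This contradicts the pumping lemma, so L is not regular.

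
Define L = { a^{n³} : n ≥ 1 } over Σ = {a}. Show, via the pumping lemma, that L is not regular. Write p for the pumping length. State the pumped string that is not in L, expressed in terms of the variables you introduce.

a^{p³+k}

Toward a contradiction, assume L is regular with pumping length p.
Take w = a^{p³} ∈ L with |w| = p³ ≥ p.
The pumping lemma gives a decomposition w = xyz where |xy| ≤ p and |y| ≥ 1.
Then y = a^k for some k with 1 ≤ k ≤ p.
Pump with i = 2: xy^2z = a^{p³+k}. Since 1 ≤ k ≤ p, p³ < p³+k ≤ p³+p < p³+3p²+3p+1 = (p+1)³, so p³+k is not a perfect cube. So xy^2z ∉ L.
This contradicts the pumping lemma, so L is not regular.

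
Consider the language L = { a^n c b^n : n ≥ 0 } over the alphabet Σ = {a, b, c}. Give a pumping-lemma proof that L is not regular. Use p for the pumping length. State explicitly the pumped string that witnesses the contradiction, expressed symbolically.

Assume L is regular; let p be its pumping constant.
Take w = a^p c b^p ∈ L with |w| = 2p+1 ≥ p.
The pumping lemma gives a decomposition w = xyz where |xy| ≤ p and |y| > 0.
The first p characters of w are a's, so xy (and hence y) consists only of a's. Write y = a^k, 1 ≤ k ≤ p.
Pump with i = 2: xy^2z = a^{p+k} c b^p, which would require p+k = p. But k ≥ 1, so xy^2z ∉ L.
This contradicts the pumping lemma, so L is not regular.

a^{p+k} c b^p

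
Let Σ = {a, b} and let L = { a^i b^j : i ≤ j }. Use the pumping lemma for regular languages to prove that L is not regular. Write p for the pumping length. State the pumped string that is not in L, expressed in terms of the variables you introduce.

a^{p+k} b^p

Assume L is regular; let p be its pumping constant.
Choose w = a^p b^p ∈ L, with |w| = 2p ≥ p.
The pumping lemma gives a decomposition w = xyz where |xy| ≤ p and |y| > 0.
Since the first p symbols of w are all a's and |xy| ≤ p, y lies entirely in the leading a-block: y = a^k for some k with 1 ≤ k ≤ p.
Consider xy^2z = a^{p+k} b^p. Since k ≥ 1, the a-count p+k exceeds the b-count p, so i ≤ j fails; thus xy^2z ∉ L.
This is a contradiction; hence L is not regular.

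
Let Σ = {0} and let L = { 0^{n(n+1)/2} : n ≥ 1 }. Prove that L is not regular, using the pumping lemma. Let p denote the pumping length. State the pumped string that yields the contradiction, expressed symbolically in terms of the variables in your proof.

Assume L is regular. Let p be the pumping length given by the pumping lemma.
Take w = 0^{p(p+1)/2} ∈ L with |w| = p(p+1)/2 ≥ p.
By the pumping lemma, w = xyz with |xy| ≤ p and |y| > 0.
Then y = 0^k for some k with 1 ≤ k ≤ p.
Pump with i = 2: xy^2z = 0^{p(p+1)/2+k}. Since 1 ≤ k ≤ p, p(p+1)/2 < p(p+1)/2+k ≤ p(p+1)/2+p < (p+1)(p+2)/2, so p(p+1)/2+k is strictly between consecutive triangular numbers. So xy^2z ∉ L.
This contradicts the pumping lemma, so L is not regular.

0^{p(p+1)/2+k}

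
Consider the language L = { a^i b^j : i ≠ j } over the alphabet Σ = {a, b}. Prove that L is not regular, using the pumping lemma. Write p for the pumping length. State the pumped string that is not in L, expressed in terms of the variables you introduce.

a^{p+p!} b^{p+p!}

Suppose for contradiction that L is regular, and let p be the pumping length.
Choose w = a^p b^{p+p!}. Since p ≠ p+p!, w ∈ L; and |w| ≥ p.
The pumping lemma gives a decomposition w = xyz where |xy| ≤ p and |y| > 0.
The first p characters of w are a's, so xy (and hence y) consists only of a's. Write y = a^k, 1 ≤ k ≤ p.
Since 1 ≤ k ≤ p, k divides p!; set t = 1 + p!/k. Then xy^t z has p + (p!/k)·k = p + p! copies of a. Now the a-count equals the b-count, so i ≠ j fails. So xy^t z = a^{p+p!} b^{p+p!} ∉ L.
Contradiction. Therefore L is not regular.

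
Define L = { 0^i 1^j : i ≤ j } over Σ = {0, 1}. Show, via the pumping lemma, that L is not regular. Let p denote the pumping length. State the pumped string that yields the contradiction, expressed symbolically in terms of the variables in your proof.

Assume L is regular; let p be its pumping constant.
Choose w = 0^p 1^p ∈ L, with |w| = 2p ≥ p.
Write w = xyz as guaranteed by the lemma, with |xy| ≤ p and y is nonempty.
The first p characters of w are 0's, so xy (and hence y) consists only of 0's. Write y = 0^k, 1 ≤ k ≤ p.
Consider xy^2z = 0^{p+k} 1^p. Since k ≥ 1, the 0-count p+k exceeds the 1-count p, so i ≤ j fails; thus xy^2z ∉ L.
This is a contradiction; hence L is not regular.

0^{p+k} 1^p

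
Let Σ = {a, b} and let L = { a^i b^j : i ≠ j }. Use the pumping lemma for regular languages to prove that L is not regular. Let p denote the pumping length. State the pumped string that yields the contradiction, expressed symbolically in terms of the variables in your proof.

Assume L is regular; let p be its pumping constant.
Choose w = a^p b^{p+p!}. Since p ≠ p+p!, w ∈ L; and |w| ≥ p.
By the pumping lemma, w = xyz with |xy| ≤ p and y is nonempty.
The first p characters of w are a's, so xy (and hence y) consists only of a's. Write y = a^k, 1 ≤ k ≤ p.
Since 1 ≤ k ≤ p, k divides p!; set t = 1 + p!/k. Then xy^t z has p + (p!/k)·k = p + p! copies of a. Now the a-count equals the b-count, so i ≠ j fails. So xy^t z = a^{p+p!} b^{p+p!} ∉ L.
This contradicts the pumping lemma, so L is not regular.

a^{p+p!} b^{p+p!}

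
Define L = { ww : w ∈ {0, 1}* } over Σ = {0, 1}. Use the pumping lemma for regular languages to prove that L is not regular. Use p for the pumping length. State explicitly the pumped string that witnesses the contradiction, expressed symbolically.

Assume L is regular. Let p be the pumping length given by the pumping lemma.
Take w = 0^p 1^p 0^p 1^p = uu where u = 0^p1^p; then w ∈ L and |w| = 4p ≥ p.
Write w = xyz as guaranteed by the lemma, with |xy| ≤ p and |y| ≥ 1.
The first p characters of w are 0's, so xy (and hence y) consists only of 0's. Write y = 0^k, 1 ≤ k ≤ p.
Pump with i = 2: xy^2z = 0^{p+k} 1^p 0^p 1^p, of length 4p+k. Suppose this equals vv. The string starts with 0 and ends with 1, so v does too; thus the boundary between the two copies of v is a 1→0 transition. There is exactly one such transition, at position 2p+k, so |v| = 2p+k and |vv| = 4p+2k ≠ 4p+k since k ≥ 1. So xy^2z ∉ L.
This contradicts the pumping lemma, so L is not regular.

0^{p+k} 1^p 0^p 1^p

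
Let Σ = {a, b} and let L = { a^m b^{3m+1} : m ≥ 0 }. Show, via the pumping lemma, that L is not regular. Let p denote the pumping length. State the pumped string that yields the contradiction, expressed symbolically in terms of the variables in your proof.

a^{p+k} b^{3p+1}

Assume L is regular. Let p be the pumping length given by the pumping lemma.
Take w = a^p b^{3p+1}. Then w ∈ L and |w| = 4p+1 ≥ p.
By the pumping lemma, w = xyz with |xy| ≤ p and |y| > 0.
The first p characters of w are a's, so xy (and hence y) consists only of a's. Write y = a^k, 1 ≤ k ≤ p.
Pump with i = 2: xy^2z = a^{p+k} b^{3p+1}. For this to lie in L we would need 3p+1 = 3(p+k)+1, which forces k = 0. But k ≥ 1, so xy^2z ∉ L.
This is a contradiction; hence L is not regular.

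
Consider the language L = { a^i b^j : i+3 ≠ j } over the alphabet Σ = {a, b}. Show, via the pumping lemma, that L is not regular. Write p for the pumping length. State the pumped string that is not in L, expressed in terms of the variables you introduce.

a^{p+p!} b^{p+p!+3}

Assume L is regular; let p be its pumping constant.
Choose w = a^p b^{p+p!+3}. Since p ≠ (p+p!+3)-3 = p+p!, w ∈ L; and |w| ≥ p.
Write w = xyz as guaranteed by the lemma, with |xy| ≤ p and |y| > 0.
Since the first p symbols of w are all a's and |xy| ≤ p, y lies entirely in the leading a-block: y = a^k for some k with 1 ≤ k ≤ p.
Since 1 ≤ k ≤ p, k divides p!; set t = 1 + p!/k. Then xy^t z has p + (p!/k)·k = p + p! copies of a. Now the a-count is p+p! and (b-count)-3 = (p+p!+3)-3 = p+p!, so i+3 ≠ j fails. So xy^t z = a^{p+p!} b^{p+p!+3} ∉ L.
Contradiction. Therefore L is not regular.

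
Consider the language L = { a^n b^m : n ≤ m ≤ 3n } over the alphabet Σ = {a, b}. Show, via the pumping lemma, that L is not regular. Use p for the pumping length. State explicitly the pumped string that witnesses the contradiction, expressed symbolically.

Suppose for contradiction that L is regular, and let p be the pumping length.
Take w = a^p b^p ∈ L (since p ≤ p ≤ 3p), with |w| = 2p ≥ p.
The pumping lemma gives a decomposition w = xyz where |xy| ≤ p and |y| ≥ 1.
Since the first p symbols of w are all a's and |xy| ≤ p, y lies entirely in the leading a-block: y = a^k for some k with 1 ≤ k ≤ p.
Pump with i = 2: xy^2z = a^{p+k} b^p. Now n = p+k > p = m, so the condition n ≤ m fails. Thus xy^2z ∉ L.
This is a contradiction; hence L is not regular.

a^{p+k} b^p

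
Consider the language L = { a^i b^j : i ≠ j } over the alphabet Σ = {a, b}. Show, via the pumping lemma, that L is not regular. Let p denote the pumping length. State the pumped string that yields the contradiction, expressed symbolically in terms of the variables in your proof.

Toward a contradiction, assume L is regular with pumping length p.
Choose w = a^p b^{p+p!}. Since p ≠ p+p!, w ∈ L; and |w| ≥ p.
Write w = xyz as guaranteed by the lemma, with |xy| ≤ p and |y| ≥ 1.
Because |xy| ≤ p and w begins with p copies of a, we have y = a^k with 1 ≤ k ≤ p.
Since 1 ≤ k ≤ p, k divides p!; set t = 1 + p!/k. Then xy^t z has p + (p!/k)·k = p + p! copies of a. Now the a-count equals the b-count, so i ≠ j fails. So xy^t z = a^{p+p!} b^{p+p!} ∉ L.
This is a contradiction; hence L is not regular.

a^{p+p!} b^{p+p!}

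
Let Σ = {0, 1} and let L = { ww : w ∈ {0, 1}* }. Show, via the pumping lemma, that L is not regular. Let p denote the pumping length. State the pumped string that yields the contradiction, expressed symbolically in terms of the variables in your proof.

Suppose for contradiction that L is regular, and let p be the pumping length.
Take w = 0^p 1^p 0^p 1^p = uu where u = 0^p1^p; then w ∈ L and |w| = 4p ≥ p.
By the pumping lemma, w = xyz with |xy| ≤ p and y is nonempty.
Because |xy| ≤ p and w begins with p copies of 0, we have y = 0^k with 1 ≤ k ≤ p.
Pump with i = 2: xy^2z = 0^{p+k} 1^p 0^p 1^p, of length 4p+k. Suppose this equals vv. The string starts with 0 and ends with 1, so v does too; thus the boundary between the two copies of v is a 1→0 transition. There is exactly one such transition, at position 2p+k, so |v| = 2p+k and |vv| = 4p+2k ≠ 4p+k since k ≥ 1. So xy^2z ∉ L.
Contradiction. Therefore L is not regular.

0^{p+k} 1^p 0^p 1^p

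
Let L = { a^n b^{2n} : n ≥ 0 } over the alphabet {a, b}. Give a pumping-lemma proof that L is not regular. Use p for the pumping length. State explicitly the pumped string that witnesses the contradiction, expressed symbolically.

Suppose for contradiction that L is regular, and let p be the pumping length.
Let w = a^p b^{2p} ∈ L; note |w| = 3p ≥ p.
The pumping lemma gives a decomposition w = xyz where |xy| ≤ p and y is nonempty.
Since the first p symbols of w are all a's and |xy| ≤ p, y lies entirely in the leading a-block: y = a^k for some k with 1 ≤ k ≤ p.
Pump with i = 2: xy^2z = a^{p+k} b^{2p}. For this to lie in L we would need 2p = 2(p+k), which forces k = 0. But k ≥ 1, so xy^2z ∉ L.
Contradiction. Therefore L is not regular.

a^{p+k} b^{2p}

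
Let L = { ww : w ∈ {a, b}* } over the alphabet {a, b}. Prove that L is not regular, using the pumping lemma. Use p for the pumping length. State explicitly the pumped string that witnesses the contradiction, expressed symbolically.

a^{p+k} b^p a^p b^p

Assume L is regular. Let p be the pumping length given by the pumping lemma.
Take w = a^p b^p a^p b^p = uu where u = a^pb^p; then w ∈ L and |w| = 4p ≥ p.
Write w = xyz as guaranteed by the lemma, with |xy| ≤ p and |y| > 0.
Because |xy| ≤ p and w begins with p copies of a, we have y = a^k with 1 ≤ k ≤ p.
Pump with i = 2: xy^2z = a^{p+k} b^p a^p b^p, of length 4p+k. Suppose this equals vv. The string starts with a and ends with b, so v does too; thus the boundary between the two copies of v is a b→a transition. There is exactly one such transition, at position 2p+k, so |v| = 2p+k and |vv| = 4p+2k ≠ 4p+k since k ≥ 1. So xy^2z ∉ L.
This contradicts the pumping lemma, so L is not regular.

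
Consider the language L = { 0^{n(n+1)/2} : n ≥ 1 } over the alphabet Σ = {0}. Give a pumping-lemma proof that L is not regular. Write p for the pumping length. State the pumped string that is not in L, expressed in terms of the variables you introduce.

Toward a contradiction, assume L is regular with pumping length p.
Take w = 0^{p(p+1)/2} ∈ L with |w| = p(p+1)/2 ≥ p.
Write w = xyz as guaranteed by the lemma, with |xy| ≤ p and |y| ≥ 1.
Then y = 0^k for some k with 1 ≤ k ≤ p.
Pump with i = 2: xy^2z = 0^{p(p+1)/2+k}. Since 1 ≤ k ≤ p, p(p+1)/2 < p(p+1)/2+k ≤ p(p+1)/2+p < (p+1)(p+2)/2, so p(p+1)/2+k is strictly between consecutive triangular numbers. So xy^2z ∉ L.
Contradiction. Therefore L is not regular.

0^{p(p+1)/2+k}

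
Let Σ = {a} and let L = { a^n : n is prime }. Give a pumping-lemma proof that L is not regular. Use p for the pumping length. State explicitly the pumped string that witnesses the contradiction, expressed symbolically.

a^{q(1+k)}

Assume L is regular. Let p be the pumping length given by the pumping lemma.
Let q be a prime with q ≥ p+2 (infinitely many primes exist), and take w = a^q ∈ L with |w| = q ≥ p.
By the pumping lemma, w = xyz with |xy| ≤ p and |y| > 0.
Then y = a^k for some k with 1 ≤ k ≤ p.
Since 1 ≤ k ≤ p, |xz| = q-k. Pump with i = q+1: |xy^{q+1}z| = (q-k)+(q+1)k = q+qk = q(1+k), which is composite (both factors ≥ 2). So xy^{q+1}z = a^{q(1+k)} ∉ L.
Contradiction. Therefore L is not regular.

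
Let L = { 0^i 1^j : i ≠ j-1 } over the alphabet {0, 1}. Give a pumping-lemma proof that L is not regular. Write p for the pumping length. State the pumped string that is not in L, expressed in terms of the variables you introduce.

0^{p+p!} 1^{p+p!+1}

Suppose for contradiction that L is regular, and let p be the pumping length.
Choose w = 0^p 1^{p+p!+1}. Since p ≠ (p+p!+1)-1 = p+p!, w ∈ L; and |w| ≥ p.
The pumping lemma gives a decomposition w = xyz where |xy| ≤ p and |y| ≥ 1.
Since the first p symbols of w are all 0's and |xy| ≤ p, y lies entirely in the leading 0-block: y = 0^k for some k with 1 ≤ k ≤ p.
Since 1 ≤ k ≤ p, k divides p!; set t = 1 + p!/k. Then xy^t z has p + (p!/k)·k = p + p! copies of 0. Now the 0-count is p+p! and (1-count)-1 = (p+p!+1)-1 = p+p!, so i ≠ j-1 fails. So xy^t z = 0^{p+p!} 1^{p+p!+1} ∉ L.
This is a contradiction; hence L is not regular.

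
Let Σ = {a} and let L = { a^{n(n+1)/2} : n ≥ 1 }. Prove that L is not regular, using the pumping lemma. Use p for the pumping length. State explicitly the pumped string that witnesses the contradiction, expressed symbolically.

a^{p(p+1)/2+k}

Assume L is regular. Let p be the pumping length given by the pumping lemma.
Take w = a^{p(p+1)/2} ∈ L with |w| = p(p+1)/2 ≥ p.
By the pumping lemma, w = xyz with |xy| ≤ p and |y| ≥ 1.
Then y = a^k for some k with 1 ≤ k ≤ p.
Pump with i = 2: xy^2z = a^{p(p+1)/2+k}. Since 1 ≤ k ≤ p, p(p+1)/2 < p(p+1)/2+k ≤ p(p+1)/2+p < (p+1)(p+2)/2, so p(p+1)/2+k is strictly between consecutive triangular numbers. So xy^2z ∉ L.
Contradiction. Therefore L is not regular.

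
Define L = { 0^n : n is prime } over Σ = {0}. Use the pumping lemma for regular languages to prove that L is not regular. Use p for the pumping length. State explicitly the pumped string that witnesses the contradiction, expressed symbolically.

Toward a contradiction, assume L is regular with pumping length p.
Let q be a prime with q ≥ p+2 (infinitely many primes exist), and take w = 0^q ∈ L with |w| = q ≥ p.
The pumping lemma gives a decomposition w = xyz where |xy| ≤ p and |y| > 0.
Then y = 0^k for some k with 1 ≤ k ≤ p.
Since 1 ≤ k ≤ p, |xz| = q-k. Pump with i = q+1: |xy^{q+1}z| = (q-k)+(q+1)k = q+qk = q(1+k), which is composite (both factors ≥ 2). So xy^{q+1}z = 0^{q(1+k)} ∉ L.
This is a contradiction; hence L is not regular.

0^{q(1+k)}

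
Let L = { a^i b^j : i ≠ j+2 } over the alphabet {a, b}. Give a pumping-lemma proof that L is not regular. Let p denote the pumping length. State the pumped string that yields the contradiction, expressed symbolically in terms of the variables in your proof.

Assume L is regular; let p be its pumping constant.
Choose w = a^p b^{p+p!-2}. Since p ≠ (p+p!-2)+2 = p+p!, w ∈ L; and |w| ≥ p.
The pumping lemma gives a decomposition w = xyz where |xy| ≤ p and |y| > 0.
The first p characters of w are a's, so xy (and hence y) consists only of a's. Write y = a^k, 1 ≤ k ≤ p.
Since 1 ≤ k ≤ p, k divides p!; set t = 1 + p!/k. Then xy^t z has p + (p!/k)·k = p + p! copies of a. Now the a-count is p+p! and (b-count)+2 = (p+p!-2)+2 = p+p!, so i ≠ j+2 fails. So xy^t z = a^{p+p!} b^{p+p!-2} ∉ L.
This contradicts the pumping lemma, so L is not regular.

a^{p+p!} b^{p+p!-2}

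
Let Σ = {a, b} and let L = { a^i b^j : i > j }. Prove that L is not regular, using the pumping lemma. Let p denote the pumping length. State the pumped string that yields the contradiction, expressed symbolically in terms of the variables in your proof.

Suppose for contradiction that L is regular, and let p be the pumping length.
Choose w = a^{p+1} b^p ∈ L, with |w| = 2p+1 ≥ p.
Write w = xyz as guaranteed by the lemma, with |xy| ≤ p and |y| ≥ 1.
The first p characters of w are a's, so xy (and hence y) consists only of a's. Write y = a^k, 1 ≤ k ≤ p.
Consider xy^0z = xz = a^{p+1-k} b^p. Since k ≥ 1, the a-count p+1-k is at most p, so i > j fails; thus xz ∉ L.
This is a contradiction; hence L is not regular.

a^{p+1-k} b^p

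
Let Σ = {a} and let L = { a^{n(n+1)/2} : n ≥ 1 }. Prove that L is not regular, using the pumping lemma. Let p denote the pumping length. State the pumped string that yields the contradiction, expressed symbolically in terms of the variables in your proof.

a^{p(p+1)/2+k}

Suppose for contradiction that L is regular, and let p be the pumping length.
Take w = a^{p(p+1)/2} ∈ L with |w| = p(p+1)/2 ≥ p.
By the pumping lemma, w = xyz with |xy| ≤ p and |y| > 0.
Then y = a^k for some k with 1 ≤ k ≤ p.
Pump with i = 2: xy^2z = a^{p(p+1)/2+k}. Since 1 ≤ k ≤ p, p(p+1)/2 < p(p+1)/2+k ≤ p(p+1)/2+p < (p+1)(p+2)/2, so p(p+1)/2+k is strictly between consecutive triangular numbers. So xy^2z ∉ L.
This contradicts the pumping lemma, so L is not regular.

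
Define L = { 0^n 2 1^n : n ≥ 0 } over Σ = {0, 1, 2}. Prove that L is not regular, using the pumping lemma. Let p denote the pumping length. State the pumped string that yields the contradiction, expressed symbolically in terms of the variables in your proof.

0^{p+k} 2 1^p

Suppose for contradiction that L is regular, and let p be the pumping length.
Take w = 0^p 2 1^p ∈ L with |w| = 2p+1 ≥ p.
By the pumping lemma, w = xyz with |xy| ≤ p and |y| > 0.
Since the first p symbols of w are all 0's and |xy| ≤ p, y lies entirely in the leading 0-block: y = 0^k for some k with 1 ≤ k ≤ p.
Pump with i = 2: xy^2z = 0^{p+k} 2 1^p, which would require p+k = p. But k ≥ 1, so xy^2z ∉ L.
This contradicts the pumping lemma, so L is not regular.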